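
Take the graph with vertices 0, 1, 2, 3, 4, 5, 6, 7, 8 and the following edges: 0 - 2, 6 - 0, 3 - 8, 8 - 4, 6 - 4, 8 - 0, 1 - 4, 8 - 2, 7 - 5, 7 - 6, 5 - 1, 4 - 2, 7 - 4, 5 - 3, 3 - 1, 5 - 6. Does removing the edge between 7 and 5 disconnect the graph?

No

After removing 7 - 5, the path 7-6-5 still connects them, so the edge is not a bridge.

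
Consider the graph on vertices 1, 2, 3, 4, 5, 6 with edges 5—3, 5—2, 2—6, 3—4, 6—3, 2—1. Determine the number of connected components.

1

Starting from 1 we can reach 1, 2, 3, 4, 5, 6. That is one component of size 6.
Total: 1 component.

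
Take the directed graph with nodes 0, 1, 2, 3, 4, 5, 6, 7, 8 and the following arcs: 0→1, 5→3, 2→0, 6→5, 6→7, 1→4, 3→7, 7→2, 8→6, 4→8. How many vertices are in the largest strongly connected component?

{0, 1, 2, 3, 4, 5, 6, 7, 8} are all mutually reachable — one SCC of size 9.
The largest has 9 vertices.

9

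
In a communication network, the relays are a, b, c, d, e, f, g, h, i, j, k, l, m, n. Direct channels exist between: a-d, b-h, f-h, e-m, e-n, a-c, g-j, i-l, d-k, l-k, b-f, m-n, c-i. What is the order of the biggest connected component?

Starting from g we can reach g, j. That is one component of size 2.
Starting from b we can reach b, f, h. That is one component of size 3.
Starting from e we can reach e, m, n. That is one component of size 3.
Starting from a we can reach a, c, d, i, k, l. That is one component of size 6.
The largest has 6 vertices.

6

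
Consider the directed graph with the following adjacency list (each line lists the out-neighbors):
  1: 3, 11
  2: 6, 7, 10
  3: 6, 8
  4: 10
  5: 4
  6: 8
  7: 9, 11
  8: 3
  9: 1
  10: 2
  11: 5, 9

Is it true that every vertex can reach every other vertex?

There is no directed path from 8 to 2, so the graph is not strongly connected.

No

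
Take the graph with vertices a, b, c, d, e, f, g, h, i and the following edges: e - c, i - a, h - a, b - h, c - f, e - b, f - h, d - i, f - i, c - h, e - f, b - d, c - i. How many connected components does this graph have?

g is isolated — a component by itself.
Starting from a we can reach a, b, c, d, e, f, h, i. That is one component of size 8.
Total: 2 components.

2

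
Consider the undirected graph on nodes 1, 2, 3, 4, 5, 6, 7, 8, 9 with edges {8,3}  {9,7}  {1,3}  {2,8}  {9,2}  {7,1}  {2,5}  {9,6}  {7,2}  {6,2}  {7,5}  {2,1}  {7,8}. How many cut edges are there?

0

The edges on the cycle 9-7-8-2-9 are not bridges since each lies on that cycle.
Every edge lies on some cycle, so there are no bridges.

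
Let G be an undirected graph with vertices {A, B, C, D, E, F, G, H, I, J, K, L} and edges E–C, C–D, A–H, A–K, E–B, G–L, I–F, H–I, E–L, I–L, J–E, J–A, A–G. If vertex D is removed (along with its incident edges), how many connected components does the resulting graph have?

With D gone, the remaining components are: {A, B, C, E, F, G, H, I, J, K, L}.
That is 1 component.

1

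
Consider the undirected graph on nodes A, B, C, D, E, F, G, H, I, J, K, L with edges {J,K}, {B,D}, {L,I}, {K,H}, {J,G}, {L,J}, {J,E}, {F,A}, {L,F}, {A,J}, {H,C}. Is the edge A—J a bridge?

After removing A—J, the path A-F-L-J still connects them, so the edge is not a bridge.

No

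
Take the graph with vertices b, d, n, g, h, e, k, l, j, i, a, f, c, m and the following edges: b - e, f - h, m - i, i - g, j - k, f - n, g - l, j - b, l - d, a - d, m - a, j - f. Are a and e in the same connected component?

No

The component containing a is {a, d, g, i, l, m}, and e is not in it.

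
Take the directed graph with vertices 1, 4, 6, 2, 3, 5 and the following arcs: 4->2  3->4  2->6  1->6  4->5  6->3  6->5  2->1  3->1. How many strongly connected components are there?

2

{1, 2, 3, 4, 6} are all mutually reachable — one SCC of size 5.
{5} is an SCC by itself.
That gives 2 strongly connected components.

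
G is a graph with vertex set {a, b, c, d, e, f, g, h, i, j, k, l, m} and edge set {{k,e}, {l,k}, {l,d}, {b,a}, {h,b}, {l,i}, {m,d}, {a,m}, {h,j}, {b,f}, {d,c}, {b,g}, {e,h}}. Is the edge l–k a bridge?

No

After removing l–k, the path l-d-m-a-b-h-e-k still connects them, so the edge is not a bridge.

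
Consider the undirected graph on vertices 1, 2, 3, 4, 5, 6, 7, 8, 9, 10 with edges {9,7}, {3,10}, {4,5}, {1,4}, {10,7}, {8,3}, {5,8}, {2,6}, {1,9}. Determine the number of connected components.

Starting from 2 we can reach 2, 6. That is one component of size 2.
Starting from 1 we can reach 1, 3, 4, 5, 7, 8, 9, 10. That is one component of size 8.
Total: 2 components.

2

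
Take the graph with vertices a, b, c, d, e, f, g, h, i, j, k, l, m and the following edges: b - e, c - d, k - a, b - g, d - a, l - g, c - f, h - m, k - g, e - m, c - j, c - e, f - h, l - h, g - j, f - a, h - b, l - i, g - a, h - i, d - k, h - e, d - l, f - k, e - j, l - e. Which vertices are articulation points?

none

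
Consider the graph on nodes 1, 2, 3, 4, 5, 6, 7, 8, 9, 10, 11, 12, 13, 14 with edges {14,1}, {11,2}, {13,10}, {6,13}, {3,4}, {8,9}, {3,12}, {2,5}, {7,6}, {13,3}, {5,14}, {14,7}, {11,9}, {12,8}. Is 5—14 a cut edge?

After removing 5—14, the path 5-2-11-9-8-12-3-13-6-7-14 still connects them, so the edge is not a bridge.

No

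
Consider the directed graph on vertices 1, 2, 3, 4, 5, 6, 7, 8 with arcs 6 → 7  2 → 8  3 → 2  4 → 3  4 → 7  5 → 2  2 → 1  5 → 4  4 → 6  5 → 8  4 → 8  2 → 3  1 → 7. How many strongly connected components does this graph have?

7

{2, 3} are all mutually reachable — one SCC of size 2.
{1} is an SCC by itself.
{8} is an SCC by itself.
{6} is an SCC by itself.
{5} is an SCC by itself.
(and 2 more singleton SCCs)
That gives 7 strongly connected components.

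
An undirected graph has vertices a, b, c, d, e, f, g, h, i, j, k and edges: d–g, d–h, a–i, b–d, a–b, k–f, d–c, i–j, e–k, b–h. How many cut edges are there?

7

The edges on the cycle b-d-h-b are not bridges since each lies on that cycle.
But removing d–c disconnects d from c; removing a–i disconnects a from i; removing k–f disconnects k from f; removing d–g disconnects d from g — these are bridges.
In total 7 edges are bridges.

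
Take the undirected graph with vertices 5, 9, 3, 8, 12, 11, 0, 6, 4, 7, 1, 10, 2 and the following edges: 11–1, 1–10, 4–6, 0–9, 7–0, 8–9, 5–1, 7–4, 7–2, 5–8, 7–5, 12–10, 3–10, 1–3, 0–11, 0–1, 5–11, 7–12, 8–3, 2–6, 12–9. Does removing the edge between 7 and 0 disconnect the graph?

No

After removing 7–0, the path 7-5-11-0 still connects them, so the edge is not a bridge.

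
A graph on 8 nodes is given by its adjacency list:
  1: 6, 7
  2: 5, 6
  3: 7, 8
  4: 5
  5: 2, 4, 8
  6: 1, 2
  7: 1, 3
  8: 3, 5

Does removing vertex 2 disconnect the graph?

No

Deleting 2 leaves 1 component (was 1) (its neighbors 5, 6 remain connected to each other), so 2 is not a cut vertex.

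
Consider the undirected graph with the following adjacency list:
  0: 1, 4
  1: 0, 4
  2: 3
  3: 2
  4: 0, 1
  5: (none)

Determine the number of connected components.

3

5 is isolated — a component by itself.
Starting from 2 we can reach 2, 3. That is one component of size 2.
Starting from 0 we can reach 0, 1, 4. That is one component of size 3.
Total: 3 components.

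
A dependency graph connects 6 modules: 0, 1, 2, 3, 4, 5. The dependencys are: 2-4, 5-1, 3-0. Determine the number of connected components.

3

Starting from 1 we can reach 1, 5. That is one component of size 2.
Starting from 0 we can reach 0, 3. That is one component of size 2.
Starting from 2 we can reach 2, 4. That is one component of size 2.
Total: 3 components.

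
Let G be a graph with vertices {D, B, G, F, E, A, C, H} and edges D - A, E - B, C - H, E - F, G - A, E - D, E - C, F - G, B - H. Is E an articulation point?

Yes

Deleting E raises the number of components from 1 to 2, so E is a cut vertex.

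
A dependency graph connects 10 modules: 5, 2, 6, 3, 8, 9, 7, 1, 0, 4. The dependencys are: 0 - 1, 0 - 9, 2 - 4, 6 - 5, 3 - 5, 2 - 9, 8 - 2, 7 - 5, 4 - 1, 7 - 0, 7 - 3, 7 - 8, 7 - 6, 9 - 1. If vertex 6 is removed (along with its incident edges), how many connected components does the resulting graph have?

1

With 6 gone, the remaining components are: {0, 1, 2, 3, 4, 5, 7, 8, 9}.
That is 1 component.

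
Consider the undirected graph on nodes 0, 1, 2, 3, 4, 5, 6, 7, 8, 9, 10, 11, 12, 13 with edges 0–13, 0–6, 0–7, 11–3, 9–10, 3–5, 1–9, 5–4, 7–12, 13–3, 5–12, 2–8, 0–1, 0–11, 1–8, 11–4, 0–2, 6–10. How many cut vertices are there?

1

Removing 0 increases the component count from 1 to 2, so 0 is a cut vertex.
By contrast removing 6 leaves 1 component; it is not a cut vertex. No other vertex is a cut vertex either.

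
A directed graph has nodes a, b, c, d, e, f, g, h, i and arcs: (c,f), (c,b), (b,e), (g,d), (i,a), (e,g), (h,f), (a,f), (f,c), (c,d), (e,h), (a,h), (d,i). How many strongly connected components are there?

{a, b, c, d, e, f, g, h, i} are all mutually reachable — one SCC of size 9.
That gives 1 strongly connected component.

1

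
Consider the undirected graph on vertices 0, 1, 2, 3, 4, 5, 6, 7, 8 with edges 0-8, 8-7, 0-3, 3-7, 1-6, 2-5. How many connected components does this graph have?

4

4 is isolated — a component by itself.
Starting from 1 we can reach 1, 6. That is one component of size 2.
Starting from 2 we can reach 2, 5. That is one component of size 2.
Starting from 0 we can reach 0, 3, 7, 8. That is one component of size 4.
Total: 4 components.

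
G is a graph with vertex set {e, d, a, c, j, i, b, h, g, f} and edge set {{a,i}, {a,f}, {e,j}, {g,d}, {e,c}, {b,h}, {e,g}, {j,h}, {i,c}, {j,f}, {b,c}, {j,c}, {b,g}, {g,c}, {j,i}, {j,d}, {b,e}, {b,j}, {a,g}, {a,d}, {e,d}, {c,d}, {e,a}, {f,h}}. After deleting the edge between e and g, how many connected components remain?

1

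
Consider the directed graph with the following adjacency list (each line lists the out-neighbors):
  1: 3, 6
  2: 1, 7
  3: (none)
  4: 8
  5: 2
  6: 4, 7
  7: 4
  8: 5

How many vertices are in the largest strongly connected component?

7

{1, 2, 4, 5, 6, 7, 8} are all mutually reachable — one SCC of size 7.
{3} is an SCC by itself.
The largest has 7 vertices.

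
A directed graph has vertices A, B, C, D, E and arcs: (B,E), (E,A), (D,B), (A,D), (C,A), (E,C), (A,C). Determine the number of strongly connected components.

{A, B, C, D, E} are all mutually reachable — one SCC of size 5.
That gives 1 strongly connected component.

1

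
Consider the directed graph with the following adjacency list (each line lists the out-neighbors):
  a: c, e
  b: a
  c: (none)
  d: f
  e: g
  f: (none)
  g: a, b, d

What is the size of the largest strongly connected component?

4

{a, b, e, g} are all mutually reachable — one SCC of size 4.
{c} is an SCC by itself.
{d} is an SCC by itself.
{f} is an SCC by itself.
The largest has 4 vertices.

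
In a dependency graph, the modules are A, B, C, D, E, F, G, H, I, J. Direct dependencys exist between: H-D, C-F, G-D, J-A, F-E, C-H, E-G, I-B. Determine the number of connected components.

3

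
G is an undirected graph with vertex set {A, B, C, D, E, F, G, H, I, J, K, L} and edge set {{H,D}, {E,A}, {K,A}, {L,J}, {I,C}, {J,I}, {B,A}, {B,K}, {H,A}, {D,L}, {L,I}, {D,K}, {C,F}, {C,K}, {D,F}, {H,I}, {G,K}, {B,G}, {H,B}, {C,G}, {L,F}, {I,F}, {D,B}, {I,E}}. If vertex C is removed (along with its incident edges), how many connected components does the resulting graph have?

1

With C gone, the remaining components are: {A, B, D, E, F, G, H, I, J, K, L}.
That is 1 component.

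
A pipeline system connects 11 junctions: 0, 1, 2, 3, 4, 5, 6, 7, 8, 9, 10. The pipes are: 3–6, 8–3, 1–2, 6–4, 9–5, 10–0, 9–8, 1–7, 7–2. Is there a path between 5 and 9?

From 5 we can reach 3, 4, 5, 6, 8, 9, which includes 9.

Yes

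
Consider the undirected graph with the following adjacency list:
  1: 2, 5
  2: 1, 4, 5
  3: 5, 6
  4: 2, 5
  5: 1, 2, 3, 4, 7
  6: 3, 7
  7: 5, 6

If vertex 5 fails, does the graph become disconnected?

Deleting 5 raises the number of components from 1 to 2, so 5 is a cut vertex.

Yes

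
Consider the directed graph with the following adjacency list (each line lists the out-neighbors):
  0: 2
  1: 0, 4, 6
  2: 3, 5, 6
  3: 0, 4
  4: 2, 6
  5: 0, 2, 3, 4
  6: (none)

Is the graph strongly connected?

No

There is no directed path from 2 to 1, so the graph is not strongly connected.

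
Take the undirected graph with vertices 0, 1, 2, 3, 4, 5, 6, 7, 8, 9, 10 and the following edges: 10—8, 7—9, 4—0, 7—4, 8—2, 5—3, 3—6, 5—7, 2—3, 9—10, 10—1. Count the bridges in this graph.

4

The edges on the cycle 5-7-9-10-8-2-3-5 are not bridges since each lies on that cycle.
But removing 4—0 disconnects 4 from 0; removing 3—6 disconnects 3 from 6; removing 4—7 disconnects 4 from 7; removing 1—10 disconnects 1 from 10 — these are bridges.
That makes 4 bridges.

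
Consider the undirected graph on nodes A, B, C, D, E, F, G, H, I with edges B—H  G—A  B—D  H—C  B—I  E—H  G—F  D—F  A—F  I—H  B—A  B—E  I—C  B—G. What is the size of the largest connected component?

9

Starting from A we can reach A, B, C, D, E, F, G, H, I. That is one component of size 9.
The largest has 9 vertices.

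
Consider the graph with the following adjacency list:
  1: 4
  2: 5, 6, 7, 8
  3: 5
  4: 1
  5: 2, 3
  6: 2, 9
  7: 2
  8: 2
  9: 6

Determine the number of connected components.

2

Starting from 1 we can reach 1, 4. That is one component of size 2.
Starting from 2 we can reach 2, 3, 5, 6, 7, 8, 9. That is one component of size 7.
Total: 2 components.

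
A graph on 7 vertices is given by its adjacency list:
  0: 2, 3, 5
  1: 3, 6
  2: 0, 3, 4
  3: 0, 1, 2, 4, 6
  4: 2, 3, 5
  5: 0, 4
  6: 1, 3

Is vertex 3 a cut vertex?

Deleting 3 raises the number of components from 1 to 2, so 3 is a cut vertex.

Yes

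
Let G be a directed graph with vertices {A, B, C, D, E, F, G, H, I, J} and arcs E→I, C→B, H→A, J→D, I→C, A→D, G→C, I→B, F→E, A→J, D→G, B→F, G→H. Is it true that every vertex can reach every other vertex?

No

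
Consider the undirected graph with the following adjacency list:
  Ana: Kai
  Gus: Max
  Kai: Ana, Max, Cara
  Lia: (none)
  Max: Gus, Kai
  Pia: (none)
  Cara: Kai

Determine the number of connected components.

3

Lia is isolated — a component by itself.
Pia is isolated — a component by itself.
Starting from Ana we can reach Ana, Gus, Kai, Max, Cara. That is one component of size 5.
Total: 3 components.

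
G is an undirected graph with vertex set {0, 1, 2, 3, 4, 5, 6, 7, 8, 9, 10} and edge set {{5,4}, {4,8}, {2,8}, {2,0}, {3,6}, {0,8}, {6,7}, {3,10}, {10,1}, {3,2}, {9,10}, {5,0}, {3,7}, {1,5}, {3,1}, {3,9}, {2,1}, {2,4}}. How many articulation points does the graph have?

Removing 3 increases the component count from 1 to 2, so 3 is a cut vertex.
By contrast removing 6 leaves 1 component; it is not a cut vertex. No other vertex is a cut vertex either.

1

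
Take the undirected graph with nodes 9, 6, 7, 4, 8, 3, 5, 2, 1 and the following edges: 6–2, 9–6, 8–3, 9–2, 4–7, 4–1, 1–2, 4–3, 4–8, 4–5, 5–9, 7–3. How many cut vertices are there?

1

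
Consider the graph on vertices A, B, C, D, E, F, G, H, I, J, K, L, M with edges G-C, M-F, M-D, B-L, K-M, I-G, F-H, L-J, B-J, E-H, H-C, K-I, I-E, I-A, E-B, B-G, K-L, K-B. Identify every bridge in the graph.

The edges on the cycle K-M-F-H-E-I-K are not bridges since each lies on that cycle.
But removing I-A disconnects I from A; removing D-M disconnects D from M — these are bridges.

A-I, D-M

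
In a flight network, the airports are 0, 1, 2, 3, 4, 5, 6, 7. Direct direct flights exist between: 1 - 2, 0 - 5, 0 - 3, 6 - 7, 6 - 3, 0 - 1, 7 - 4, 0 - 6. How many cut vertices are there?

Removing 0 increases the component count from 1 to 3, so 0 is a cut vertex.
Removing 1 increases the component count from 1 to 2, so 1 is a cut vertex.
Removing 6 increases the component count from 1 to 2, so 6 is a cut vertex.
Likewise 7 is a cut vertex.
By contrast removing 3 leaves 1 component; it is not a cut vertex. No other vertex is a cut vertex either.

4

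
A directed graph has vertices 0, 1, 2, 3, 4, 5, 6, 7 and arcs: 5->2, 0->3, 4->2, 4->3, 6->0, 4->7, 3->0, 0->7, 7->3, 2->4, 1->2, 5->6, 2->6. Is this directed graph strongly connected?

No

There is no directed path from 1 to 5, so the graph is not strongly connected.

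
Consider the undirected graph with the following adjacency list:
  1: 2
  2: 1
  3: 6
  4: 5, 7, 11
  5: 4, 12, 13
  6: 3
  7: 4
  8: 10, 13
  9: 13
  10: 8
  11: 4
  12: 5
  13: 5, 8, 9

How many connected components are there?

Starting from 1 we can reach 1, 2. That is one component of size 2.
Starting from 3 we can reach 3, 6. That is one component of size 2.
Starting from 4 we can reach 4, 5, 7, 8, 9, 10, 11, 12, 13. That is one component of size 9.
Total: 3 components.

3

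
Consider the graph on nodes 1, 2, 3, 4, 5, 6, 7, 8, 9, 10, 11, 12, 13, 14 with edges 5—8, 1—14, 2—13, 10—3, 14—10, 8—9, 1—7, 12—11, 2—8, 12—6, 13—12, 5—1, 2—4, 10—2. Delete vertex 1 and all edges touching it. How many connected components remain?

2

With 1 gone, the remaining components are: {7}; {2, 3, 4, 5, 6, 8, 9, 10, 11, 12, 13, 14}.
That is 2 components.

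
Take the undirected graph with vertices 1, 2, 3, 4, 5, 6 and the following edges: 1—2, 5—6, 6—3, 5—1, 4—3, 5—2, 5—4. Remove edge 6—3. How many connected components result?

1

6 and 3 are still connected via 6-5-4-3, so the component count stays at 1.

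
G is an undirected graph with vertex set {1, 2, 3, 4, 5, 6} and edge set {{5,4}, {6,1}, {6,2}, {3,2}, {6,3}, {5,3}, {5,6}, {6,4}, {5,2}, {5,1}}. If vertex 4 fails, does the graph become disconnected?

No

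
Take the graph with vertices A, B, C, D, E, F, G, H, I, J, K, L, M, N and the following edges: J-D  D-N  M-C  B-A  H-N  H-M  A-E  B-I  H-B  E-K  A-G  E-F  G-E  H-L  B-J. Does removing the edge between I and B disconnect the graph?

Yes

Removing I-B leaves no path between I and B: the component count goes from 1 to 2. So it is a bridge.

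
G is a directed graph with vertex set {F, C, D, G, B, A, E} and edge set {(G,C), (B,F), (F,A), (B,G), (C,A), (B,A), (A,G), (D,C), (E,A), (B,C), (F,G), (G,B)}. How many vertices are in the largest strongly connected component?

{A, B, C, F, G} are all mutually reachable — one SCC of size 5.
{E} is an SCC by itself.
{D} is an SCC by itself.
The largest has 5 vertices.

5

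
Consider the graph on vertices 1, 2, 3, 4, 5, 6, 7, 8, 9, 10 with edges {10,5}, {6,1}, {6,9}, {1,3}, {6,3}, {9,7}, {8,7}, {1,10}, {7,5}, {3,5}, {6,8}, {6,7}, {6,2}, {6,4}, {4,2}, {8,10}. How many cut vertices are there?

Removing 6 increases the component count from 1 to 2, so 6 is a cut vertex.
By contrast removing 7 leaves 1 component; it is not a cut vertex. No other vertex is a cut vertex either.

1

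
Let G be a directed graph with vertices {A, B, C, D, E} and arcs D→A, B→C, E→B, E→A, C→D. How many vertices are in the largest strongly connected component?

{E} is an SCC by itself.
{B} is an SCC by itself.
{A} is an SCC by itself.
{C} is an SCC by itself.
{D} is an SCC by itself.
The largest has 1 vertex.

1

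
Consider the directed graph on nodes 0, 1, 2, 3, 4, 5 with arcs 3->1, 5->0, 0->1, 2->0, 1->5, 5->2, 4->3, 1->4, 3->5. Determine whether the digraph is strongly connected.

Yes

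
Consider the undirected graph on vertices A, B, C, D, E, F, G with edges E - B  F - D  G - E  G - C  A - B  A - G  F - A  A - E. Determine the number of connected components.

1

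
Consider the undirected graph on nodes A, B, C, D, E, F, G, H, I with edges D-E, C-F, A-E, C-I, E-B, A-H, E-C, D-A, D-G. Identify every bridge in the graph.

A-H, B-E, C-E, C-F, C-I, D-G

The edges on the cycle D-A-E-D are not bridges since each lies on that cycle.
But removing E-C disconnects E from C; removing C-F disconnects C from F; removing D-G disconnects D from G; removing E-B disconnects E from B — these are bridges.
In total 6 edges are bridges.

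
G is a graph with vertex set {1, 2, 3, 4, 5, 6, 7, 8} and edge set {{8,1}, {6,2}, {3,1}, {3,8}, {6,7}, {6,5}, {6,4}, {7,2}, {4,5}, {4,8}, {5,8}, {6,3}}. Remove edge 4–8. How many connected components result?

4 and 8 are still connected via 4-5-8, so the component count stays at 1.

1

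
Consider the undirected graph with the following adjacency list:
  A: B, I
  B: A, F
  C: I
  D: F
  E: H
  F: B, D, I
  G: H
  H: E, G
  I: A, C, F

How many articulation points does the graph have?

Removing F increases the component count from 2 to 3, so F is a cut vertex.
Removing H increases the component count from 2 to 3, so H is a cut vertex.
Removing I increases the component count from 2 to 3, so I is a cut vertex.
By contrast removing D leaves 2 components; it is not a cut vertex. No other vertex is a cut vertex either.

3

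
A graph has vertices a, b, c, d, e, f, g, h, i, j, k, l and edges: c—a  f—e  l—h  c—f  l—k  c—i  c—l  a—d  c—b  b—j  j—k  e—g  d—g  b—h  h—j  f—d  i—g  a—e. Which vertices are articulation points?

c

Removing c increases the component count from 1 to 2, so c is a cut vertex.
By contrast removing d leaves 1 component; it is not a cut vertex. No other vertex is a cut vertex either.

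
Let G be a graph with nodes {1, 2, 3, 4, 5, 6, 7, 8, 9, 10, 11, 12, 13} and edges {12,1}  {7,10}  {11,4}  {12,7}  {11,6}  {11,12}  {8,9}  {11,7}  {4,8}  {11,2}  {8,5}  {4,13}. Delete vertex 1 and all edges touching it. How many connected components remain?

With 1 gone, the remaining components are: {3}; {2, 4, 5, 6, 7, 8, 9, 10, 11, 12, 13}.
That is 2 components.

2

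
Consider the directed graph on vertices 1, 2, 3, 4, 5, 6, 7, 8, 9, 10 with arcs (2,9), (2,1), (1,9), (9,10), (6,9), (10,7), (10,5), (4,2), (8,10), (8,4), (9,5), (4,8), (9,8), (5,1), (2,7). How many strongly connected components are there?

4

{1, 2, 4, 5, 8, 9, 10} are all mutually reachable — one SCC of size 7.
{7} is an SCC by itself.
{6} is an SCC by itself.
{3} is an SCC by itself.
That gives 4 strongly connected components.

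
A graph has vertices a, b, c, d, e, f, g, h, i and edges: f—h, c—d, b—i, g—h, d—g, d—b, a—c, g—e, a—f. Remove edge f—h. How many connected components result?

f and h are still connected via f-a-c-d-g-h, so the component count stays at 1.

1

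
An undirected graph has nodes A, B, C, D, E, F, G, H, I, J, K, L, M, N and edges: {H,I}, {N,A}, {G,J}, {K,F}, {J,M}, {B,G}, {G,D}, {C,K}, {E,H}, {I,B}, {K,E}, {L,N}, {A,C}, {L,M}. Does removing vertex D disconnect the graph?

Deleting D leaves 1 component (was 1), so D is not a cut vertex.

No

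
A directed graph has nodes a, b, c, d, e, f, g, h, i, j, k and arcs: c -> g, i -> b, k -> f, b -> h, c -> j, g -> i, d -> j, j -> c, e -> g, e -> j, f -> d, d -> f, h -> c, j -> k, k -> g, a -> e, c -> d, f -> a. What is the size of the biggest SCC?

11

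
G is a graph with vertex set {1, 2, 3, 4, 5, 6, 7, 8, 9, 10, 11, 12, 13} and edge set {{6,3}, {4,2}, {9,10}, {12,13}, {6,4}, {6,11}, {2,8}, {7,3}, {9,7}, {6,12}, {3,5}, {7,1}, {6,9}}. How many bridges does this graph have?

9

The edges on the cycle 6-9-7-3-6 are not bridges since each lies on that cycle.
But removing 6–12 disconnects 6 from 12; removing 2–8 disconnects 2 from 8; removing 7–1 disconnects 7 from 1; removing 6–4 disconnects 6 from 4 — these are bridges.
In total 9 edges are bridges.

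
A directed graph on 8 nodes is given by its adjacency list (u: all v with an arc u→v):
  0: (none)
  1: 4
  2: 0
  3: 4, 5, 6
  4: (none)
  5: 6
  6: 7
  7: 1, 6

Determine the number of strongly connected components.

7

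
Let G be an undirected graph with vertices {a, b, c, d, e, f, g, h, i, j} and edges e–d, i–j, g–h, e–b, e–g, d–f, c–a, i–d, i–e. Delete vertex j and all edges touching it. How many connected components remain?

2

With j gone, the remaining components are: {a, c}; {b, d, e, f, g, h, i}.
That is 2 components.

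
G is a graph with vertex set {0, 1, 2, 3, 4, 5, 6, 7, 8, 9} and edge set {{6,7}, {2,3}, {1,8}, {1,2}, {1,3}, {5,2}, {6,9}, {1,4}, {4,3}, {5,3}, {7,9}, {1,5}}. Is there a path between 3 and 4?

Yes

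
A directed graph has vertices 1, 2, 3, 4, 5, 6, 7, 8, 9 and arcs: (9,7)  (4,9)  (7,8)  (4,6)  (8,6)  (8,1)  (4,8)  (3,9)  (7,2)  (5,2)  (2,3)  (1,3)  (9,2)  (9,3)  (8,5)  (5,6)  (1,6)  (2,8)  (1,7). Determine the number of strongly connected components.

{1, 2, 3, 5, 7, 8, 9} are all mutually reachable — one SCC of size 7.
{4} is an SCC by itself.
{6} is an SCC by itself.
That gives 3 strongly connected components.

3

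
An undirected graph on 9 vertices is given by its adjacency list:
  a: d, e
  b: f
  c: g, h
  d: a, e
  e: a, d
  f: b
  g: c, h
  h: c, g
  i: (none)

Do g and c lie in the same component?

From g we can reach c, g, h, which includes c.

Yes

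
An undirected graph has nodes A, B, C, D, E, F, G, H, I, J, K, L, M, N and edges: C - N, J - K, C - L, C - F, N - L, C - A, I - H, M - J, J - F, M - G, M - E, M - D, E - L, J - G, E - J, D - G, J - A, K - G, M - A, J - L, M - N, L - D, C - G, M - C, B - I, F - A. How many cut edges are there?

2

The edges on the cycle M-E-J-M are not bridges since each lies on that cycle.
But removing I - H disconnects I from H; removing B - I disconnects B from I — these are bridges.
That makes 2 bridges.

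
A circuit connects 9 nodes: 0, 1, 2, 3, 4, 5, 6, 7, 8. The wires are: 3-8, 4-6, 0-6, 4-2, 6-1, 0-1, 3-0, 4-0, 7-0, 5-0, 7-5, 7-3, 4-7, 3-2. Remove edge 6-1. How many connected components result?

1

6 and 1 are still connected via 6-0-1, so the component count stays at 1.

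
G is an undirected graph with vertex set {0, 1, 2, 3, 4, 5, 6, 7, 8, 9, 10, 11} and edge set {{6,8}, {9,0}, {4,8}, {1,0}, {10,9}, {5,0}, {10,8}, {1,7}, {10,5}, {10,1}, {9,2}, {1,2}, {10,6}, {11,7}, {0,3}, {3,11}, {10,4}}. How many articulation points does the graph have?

Removing 10 increases the component count from 1 to 2, so 10 is a cut vertex.
By contrast removing 4 leaves 1 component; it is not a cut vertex. No other vertex is a cut vertex either.

1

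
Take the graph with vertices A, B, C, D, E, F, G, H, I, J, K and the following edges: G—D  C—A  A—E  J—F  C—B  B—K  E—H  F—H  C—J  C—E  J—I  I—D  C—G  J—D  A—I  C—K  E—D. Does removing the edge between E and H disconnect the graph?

After removing E—H, the path E-C-J-F-H still connects them, so the edge is not a bridge.

No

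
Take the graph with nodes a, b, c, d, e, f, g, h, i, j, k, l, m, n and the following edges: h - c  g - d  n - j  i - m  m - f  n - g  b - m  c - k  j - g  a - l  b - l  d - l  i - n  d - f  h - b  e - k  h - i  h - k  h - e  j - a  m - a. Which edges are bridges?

none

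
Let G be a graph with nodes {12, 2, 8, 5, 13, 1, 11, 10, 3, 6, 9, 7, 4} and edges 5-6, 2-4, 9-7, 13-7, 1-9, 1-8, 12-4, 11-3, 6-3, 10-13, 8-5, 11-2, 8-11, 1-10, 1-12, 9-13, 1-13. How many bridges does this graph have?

The edges on the cycle 8-5-6-3-11-8 are not bridges since each lies on that cycle.
Every edge lies on some cycle, so there are no bridges.

0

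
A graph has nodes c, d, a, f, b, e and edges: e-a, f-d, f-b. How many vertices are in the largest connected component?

c is isolated — a component by itself.
Starting from a we can reach a, e. That is one component of size 2.
Starting from b we can reach b, d, f. That is one component of size 3.
The largest has 3 vertices.

3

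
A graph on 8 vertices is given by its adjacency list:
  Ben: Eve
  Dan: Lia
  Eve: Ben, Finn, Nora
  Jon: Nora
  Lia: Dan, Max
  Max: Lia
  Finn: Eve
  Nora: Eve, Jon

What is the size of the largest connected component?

Starting from Dan we can reach Dan, Lia, Max. That is one component of size 3.
Starting from Ben we can reach Ben, Eve, Jon, Finn, Nora. That is one component of size 5.
The largest has 5 vertices.

5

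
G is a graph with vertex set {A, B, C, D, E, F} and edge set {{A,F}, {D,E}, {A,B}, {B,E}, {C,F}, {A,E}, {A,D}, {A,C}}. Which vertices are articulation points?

A

Removing A increases the component count from 1 to 2, so A is a cut vertex.
By contrast removing F leaves 1 component; it is not a cut vertex. No other vertex is a cut vertex either.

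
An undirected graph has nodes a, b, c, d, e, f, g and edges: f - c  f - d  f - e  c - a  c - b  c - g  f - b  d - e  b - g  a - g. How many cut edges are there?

The edges on the cycle f-d-e-f are not bridges since each lies on that cycle.
Every edge lies on some cycle, so there are no bridges.

0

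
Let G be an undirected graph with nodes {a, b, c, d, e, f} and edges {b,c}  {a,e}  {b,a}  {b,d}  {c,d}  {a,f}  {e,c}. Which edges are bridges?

a-f

The edges on the cycle b-a-e-c-d-b are not bridges since each lies on that cycle.
But removing f - a disconnects f from a — this is a bridge.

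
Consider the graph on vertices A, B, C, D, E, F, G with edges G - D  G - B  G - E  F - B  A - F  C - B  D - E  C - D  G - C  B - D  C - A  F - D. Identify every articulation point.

Removing A, for instance, still leaves 1 component. No single vertex removal increases the component count — the graph has no articulation points.

none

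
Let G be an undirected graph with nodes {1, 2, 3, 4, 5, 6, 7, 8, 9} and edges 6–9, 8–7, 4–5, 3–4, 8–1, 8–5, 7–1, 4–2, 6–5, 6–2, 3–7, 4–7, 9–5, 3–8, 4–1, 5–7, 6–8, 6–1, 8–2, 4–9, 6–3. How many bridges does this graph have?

The edges on the cycle 4-9-5-4 are not bridges since each lies on that cycle.
Every edge lies on some cycle, so there are no bridges.

0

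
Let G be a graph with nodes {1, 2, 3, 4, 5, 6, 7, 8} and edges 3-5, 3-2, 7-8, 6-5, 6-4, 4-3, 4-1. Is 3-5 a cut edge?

No

After removing 3-5, the path 3-4-6-5 still connects them, so the edge is not a bridge.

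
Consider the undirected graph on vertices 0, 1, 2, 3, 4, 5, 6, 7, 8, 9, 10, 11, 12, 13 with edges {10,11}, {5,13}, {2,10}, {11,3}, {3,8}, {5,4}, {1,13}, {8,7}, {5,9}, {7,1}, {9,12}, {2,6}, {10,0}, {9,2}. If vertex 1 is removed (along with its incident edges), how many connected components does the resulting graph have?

1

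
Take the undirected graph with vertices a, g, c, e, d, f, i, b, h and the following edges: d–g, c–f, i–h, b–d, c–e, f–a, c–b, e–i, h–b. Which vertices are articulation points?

Removing b increases the component count from 1 to 2, so b is a cut vertex.
Removing c increases the component count from 1 to 2, so c is a cut vertex.
Removing d increases the component count from 1 to 2, so d is a cut vertex.
Likewise f is a cut vertex.
By contrast removing g leaves 1 component; it is not a cut vertex. No other vertex is a cut vertex either.

b, c, d, f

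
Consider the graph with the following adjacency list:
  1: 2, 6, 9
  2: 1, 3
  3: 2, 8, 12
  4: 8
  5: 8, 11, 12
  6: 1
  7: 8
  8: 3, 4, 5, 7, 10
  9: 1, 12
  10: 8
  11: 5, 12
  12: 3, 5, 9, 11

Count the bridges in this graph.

4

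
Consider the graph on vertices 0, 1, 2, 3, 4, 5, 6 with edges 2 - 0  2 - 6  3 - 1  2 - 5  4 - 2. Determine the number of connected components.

2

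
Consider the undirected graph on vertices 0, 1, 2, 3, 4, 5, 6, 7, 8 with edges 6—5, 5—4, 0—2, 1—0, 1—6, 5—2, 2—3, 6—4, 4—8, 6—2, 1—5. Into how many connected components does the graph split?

2

7 is isolated — a component by itself.
Starting from 0 we can reach 0, 1, 2, 3, 4, 5, 6, 8. That is one component of size 8.
Total: 2 components.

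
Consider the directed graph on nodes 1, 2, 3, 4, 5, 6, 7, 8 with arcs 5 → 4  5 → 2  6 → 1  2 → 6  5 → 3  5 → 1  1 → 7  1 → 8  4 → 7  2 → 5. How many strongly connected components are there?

{2, 5} are all mutually reachable — one SCC of size 2.
{3} is an SCC by itself.
{7} is an SCC by itself.
{4} is an SCC by itself.
{8} is an SCC by itself.
(and 2 more singleton SCCs)
That gives 7 strongly connected components.

7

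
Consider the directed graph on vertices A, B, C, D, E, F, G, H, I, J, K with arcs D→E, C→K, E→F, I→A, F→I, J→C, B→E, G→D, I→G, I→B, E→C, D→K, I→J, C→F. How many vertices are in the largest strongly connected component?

8

{B, C, D, E, F, G, I, J} are all mutually reachable — one SCC of size 8.
{A} is an SCC by itself.
{K} is an SCC by itself.
{H} is an SCC by itself.
The largest has 8 vertices.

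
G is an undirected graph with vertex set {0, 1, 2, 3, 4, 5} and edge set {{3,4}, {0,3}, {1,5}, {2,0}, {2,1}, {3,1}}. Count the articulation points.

Removing 1 increases the component count from 1 to 2, so 1 is a cut vertex.
Removing 3 increases the component count from 1 to 2, so 3 is a cut vertex.
By contrast removing 4 leaves 1 component; it is not a cut vertex. No other vertex is a cut vertex either.

2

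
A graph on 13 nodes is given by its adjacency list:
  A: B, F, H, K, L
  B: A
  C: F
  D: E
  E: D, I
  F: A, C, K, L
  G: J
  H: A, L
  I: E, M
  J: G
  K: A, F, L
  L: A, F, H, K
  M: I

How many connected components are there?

Starting from G we can reach G, J. That is one component of size 2.
Starting from D we can reach D, E, I, M. That is one component of size 4.
Starting from A we can reach A, B, C, F, H, K, L. That is one component of size 7.
Total: 3 components.

3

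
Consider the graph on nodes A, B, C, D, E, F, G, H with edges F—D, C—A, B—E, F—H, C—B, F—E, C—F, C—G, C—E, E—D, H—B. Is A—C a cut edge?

Yes

Removing A—C leaves no path between A and C: the component count goes from 1 to 2. So it is a bridge.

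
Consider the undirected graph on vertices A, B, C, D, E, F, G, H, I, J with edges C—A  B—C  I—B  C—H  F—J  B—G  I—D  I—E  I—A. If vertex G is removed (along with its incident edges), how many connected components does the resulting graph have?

2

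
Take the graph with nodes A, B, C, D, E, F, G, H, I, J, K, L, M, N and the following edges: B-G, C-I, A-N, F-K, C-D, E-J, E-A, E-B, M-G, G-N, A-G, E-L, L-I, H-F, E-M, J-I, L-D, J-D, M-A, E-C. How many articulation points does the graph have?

2

Removing E increases the component count from 2 to 3, so E is a cut vertex.
Removing F increases the component count from 2 to 3, so F is a cut vertex.
By contrast removing I leaves 2 components; it is not a cut vertex. No other vertex is a cut vertex either.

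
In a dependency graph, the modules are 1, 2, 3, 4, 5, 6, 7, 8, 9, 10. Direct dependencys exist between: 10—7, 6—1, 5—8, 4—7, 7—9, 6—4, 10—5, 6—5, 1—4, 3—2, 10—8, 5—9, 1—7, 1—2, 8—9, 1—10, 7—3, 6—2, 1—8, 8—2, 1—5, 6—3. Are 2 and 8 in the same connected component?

Yes

From 2 we can reach 1, 2, 3, 4, 5, 6, 7, 8, 9, 10, which includes 8.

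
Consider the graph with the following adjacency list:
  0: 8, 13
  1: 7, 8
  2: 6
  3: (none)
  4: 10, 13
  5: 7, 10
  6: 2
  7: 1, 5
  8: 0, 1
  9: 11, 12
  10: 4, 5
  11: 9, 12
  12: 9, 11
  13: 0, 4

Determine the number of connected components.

4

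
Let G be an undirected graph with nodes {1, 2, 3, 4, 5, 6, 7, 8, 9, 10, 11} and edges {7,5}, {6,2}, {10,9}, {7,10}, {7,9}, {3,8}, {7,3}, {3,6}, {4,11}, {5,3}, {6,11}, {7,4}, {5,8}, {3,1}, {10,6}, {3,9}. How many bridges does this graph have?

The edges on the cycle 7-5-3-6-10-7 are not bridges since each lies on that cycle.
But removing 2—6 disconnects 2 from 6; removing 1—3 disconnects 1 from 3 — these are bridges.
That makes 2 bridges.

2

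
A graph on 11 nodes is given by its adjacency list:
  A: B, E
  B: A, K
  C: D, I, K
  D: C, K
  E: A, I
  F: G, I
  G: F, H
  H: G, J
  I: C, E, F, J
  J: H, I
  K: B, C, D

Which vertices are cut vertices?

Removing I increases the component count from 1 to 2, so I is a cut vertex.
By contrast removing B leaves 1 component; it is not a cut vertex. No other vertex is a cut vertex either.

I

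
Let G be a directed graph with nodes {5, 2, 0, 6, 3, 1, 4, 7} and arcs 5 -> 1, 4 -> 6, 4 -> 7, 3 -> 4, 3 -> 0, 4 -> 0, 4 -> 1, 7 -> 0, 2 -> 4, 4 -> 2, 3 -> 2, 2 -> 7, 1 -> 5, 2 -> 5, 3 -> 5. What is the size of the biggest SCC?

{1, 5} are all mutually reachable — one SCC of size 2.
{2, 4} are all mutually reachable — one SCC of size 2.
{0} is an SCC by itself.
{3} is an SCC by itself.
{6} is an SCC by itself.
(and 1 more singleton SCC)
The largest has 2 vertices.

2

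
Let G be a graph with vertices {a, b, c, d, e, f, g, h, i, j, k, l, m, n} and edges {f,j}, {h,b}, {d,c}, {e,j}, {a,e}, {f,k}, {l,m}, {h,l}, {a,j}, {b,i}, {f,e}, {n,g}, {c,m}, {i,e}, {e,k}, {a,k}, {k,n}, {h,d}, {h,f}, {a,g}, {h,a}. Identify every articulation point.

h

Removing h increases the component count from 1 to 2, so h is a cut vertex.
By contrast removing d leaves 1 component; it is not a cut vertex. No other vertex is a cut vertex either.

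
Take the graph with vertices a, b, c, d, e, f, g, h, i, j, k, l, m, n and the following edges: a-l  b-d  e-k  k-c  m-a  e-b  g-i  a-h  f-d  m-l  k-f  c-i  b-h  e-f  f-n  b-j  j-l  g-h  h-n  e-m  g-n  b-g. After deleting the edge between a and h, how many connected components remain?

1

a and h are still connected via a-m-e-b-h, so the component count stays at 1.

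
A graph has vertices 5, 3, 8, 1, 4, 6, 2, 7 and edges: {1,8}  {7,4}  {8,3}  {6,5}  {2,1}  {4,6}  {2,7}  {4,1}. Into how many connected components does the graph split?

1

Starting from 1 we can reach 1, 2, 3, 4, 5, 6, 7, 8. That is one component of size 8.
Total: 1 component.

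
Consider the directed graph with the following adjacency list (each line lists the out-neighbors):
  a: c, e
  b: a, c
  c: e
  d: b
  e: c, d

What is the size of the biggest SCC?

{a, b, c, d, e} are all mutually reachable — one SCC of size 5.
The largest has 5 vertices.

5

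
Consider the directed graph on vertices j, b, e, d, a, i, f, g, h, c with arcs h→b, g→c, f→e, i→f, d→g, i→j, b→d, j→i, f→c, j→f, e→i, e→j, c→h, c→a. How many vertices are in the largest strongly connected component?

5

{b, c, d, g, h} are all mutually reachable — one SCC of size 5.
{e, f, i, j} are all mutually reachable — one SCC of size 4.
{a} is an SCC by itself.
The largest has 5 vertices.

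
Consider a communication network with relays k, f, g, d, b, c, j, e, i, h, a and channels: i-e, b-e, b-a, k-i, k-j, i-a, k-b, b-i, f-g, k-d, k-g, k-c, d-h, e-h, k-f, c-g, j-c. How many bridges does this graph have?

0

The edges on the cycle k-b-a-i-k are not bridges since each lies on that cycle.
Every edge lies on some cycle, so there are no bridges.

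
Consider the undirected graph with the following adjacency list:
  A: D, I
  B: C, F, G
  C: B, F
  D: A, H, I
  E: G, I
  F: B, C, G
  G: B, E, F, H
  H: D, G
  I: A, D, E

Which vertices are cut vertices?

Removing G increases the component count from 1 to 2, so G is a cut vertex.
By contrast removing D leaves 1 component; it is not a cut vertex. No other vertex is a cut vertex either.

G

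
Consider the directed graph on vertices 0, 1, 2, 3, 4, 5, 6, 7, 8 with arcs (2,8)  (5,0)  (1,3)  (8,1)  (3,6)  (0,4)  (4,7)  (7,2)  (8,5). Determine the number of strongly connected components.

4

{0, 2, 4, 5, 7, 8} are all mutually reachable — one SCC of size 6.
{3} is an SCC by itself.
{6} is an SCC by itself.
{1} is an SCC by itself.
That gives 4 strongly connected components.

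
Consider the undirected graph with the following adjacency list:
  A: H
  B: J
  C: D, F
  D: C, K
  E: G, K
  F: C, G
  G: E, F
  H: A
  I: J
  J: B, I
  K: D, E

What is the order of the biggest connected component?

6

Starting from A we can reach A, H. That is one component of size 2.
Starting from B we can reach B, I, J. That is one component of size 3.
Starting from C we can reach C, D, E, F, G, K. That is one component of size 6.
The largest has 6 vertices.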